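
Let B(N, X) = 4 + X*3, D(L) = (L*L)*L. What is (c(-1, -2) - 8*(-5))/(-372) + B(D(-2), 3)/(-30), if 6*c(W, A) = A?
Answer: -3013/5580 ≈ -0.53996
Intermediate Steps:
D(L) = L³ (D(L) = L²*L = L³)
c(W, A) = A/6
B(N, X) = 4 + 3*X
(c(-1, -2) - 8*(-5))/(-372) + B(D(-2), 3)/(-30) = ((⅙)*(-2) - 8*(-5))/(-372) + (4 + 3*3)/(-30) = (-⅓ + 40)*(-1/372) + (4 + 9)*(-1/30) = (119/3)*(-1/372) + 13*(-1/30) = -119/1116 - 13/30 = -3013/5580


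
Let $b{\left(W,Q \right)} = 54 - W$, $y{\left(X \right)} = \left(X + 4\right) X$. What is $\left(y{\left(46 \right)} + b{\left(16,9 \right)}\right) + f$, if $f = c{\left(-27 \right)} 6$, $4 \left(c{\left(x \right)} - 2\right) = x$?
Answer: $\frac{4619}{2} \approx 2309.5$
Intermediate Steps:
$y{\left(X \right)} = X \left(4 + X\right)$ ($y{\left(X \right)} = \left(4 + X\right) X = X \left(4 + X\right)$)
$c{\left(x \right)} = 2 + \frac{x}{4}$
$f = - \frac{57}{2}$ ($f = \left(2 + \frac{1}{4} \left(-27\right)\right) 6 = \left(2 - \frac{27}{4}\right) 6 = \left(- \frac{19}{4}\right) 6 = - \frac{57}{2} \approx -28.5$)
$\left(y{\left(46 \right)} + b{\left(16,9 \right)}\right) + f = \left(46 \left(4 + 46\right) + \left(54 - 16\right)\right) - \frac{57}{2} = \left(46 \cdot 50 + \left(54 - 16\right)\right) - \frac{57}{2} = \left(2300 + 38\right) - \frac{57}{2} = 2338 - \frac{57}{2} = \frac{4619}{2}$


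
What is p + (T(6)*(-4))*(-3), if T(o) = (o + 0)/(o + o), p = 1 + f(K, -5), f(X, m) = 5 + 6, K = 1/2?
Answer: 18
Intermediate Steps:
K = ½ ≈ 0.50000
f(X, m) = 11
p = 12 (p = 1 + 11 = 12)
T(o) = ½ (T(o) = o/((2*o)) = o*(1/(2*o)) = ½)
p + (T(6)*(-4))*(-3) = 12 + ((½)*(-4))*(-3) = 12 - 2*(-3) = 12 + 6 = 18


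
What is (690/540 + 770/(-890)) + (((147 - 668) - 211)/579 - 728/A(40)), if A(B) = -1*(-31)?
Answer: -233250173/9584766 ≈ -24.336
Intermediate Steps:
A(B) = 31
(690/540 + 770/(-890)) + (((147 - 668) - 211)/579 - 728/A(40)) = (690/540 + 770/(-890)) + (((147 - 668) - 211)/579 - 728/31) = (690*(1/540) + 770*(-1/890)) + ((-521 - 211)*(1/579) - 728*1/31) = (23/18 - 77/89) + (-732*1/579 - 728/31) = 661/1602 + (-244/193 - 728/31) = 661/1602 - 148068/5983 = -233250173/9584766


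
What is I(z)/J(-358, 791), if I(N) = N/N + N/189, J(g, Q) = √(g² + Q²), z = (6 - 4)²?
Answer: 193*√753845/142476705 ≈ 0.0011761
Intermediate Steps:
z = 4 (z = 2² = 4)
J(g, Q) = √(Q² + g²)
I(N) = 1 + N/189 (I(N) = 1 + N*(1/189) = 1 + N/189)
I(z)/J(-358, 791) = (1 + (1/189)*4)/(√(791² + (-358)²)) = (1 + 4/189)/(√(625681 + 128164)) = 193/(189*(√753845)) = 193*(√753845/753845)/189 = 193*√753845/142476705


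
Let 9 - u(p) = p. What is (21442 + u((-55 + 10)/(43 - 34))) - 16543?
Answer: 4913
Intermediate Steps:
u(p) = 9 - p
(21442 + u((-55 + 10)/(43 - 34))) - 16543 = (21442 + (9 - (-55 + 10)/(43 - 34))) - 16543 = (21442 + (9 - (-45)/9)) - 16543 = (21442 + (9 - 1*(-5))) - 16543 = (21442 + (9 + 5)) - 16543 = (21442 + 14) - 16543 = 21456 - 16543 = 4913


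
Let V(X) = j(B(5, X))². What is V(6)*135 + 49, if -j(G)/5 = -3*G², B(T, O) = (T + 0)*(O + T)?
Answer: 277950234424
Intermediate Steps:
B(T, O) = T*(O + T)
j(G) = 15*G² (j(G) = -(-15)*G² = 15*G²)
V(X) = 225*(25 + 5*X)⁴ (V(X) = (15*(5*(X + 5))²)² = (15*(5*(5 + X))²)² = (15*(25 + 5*X)²)² = 225*(25 + 5*X)⁴)
V(6)*135 + 49 = (140625*(5 + 6)⁴)*135 + 49 = (140625*11⁴)*135 + 49 = (140625*14641)*135 + 49 = 2058890625*135 + 49 = 277950234375 + 49 = 277950234424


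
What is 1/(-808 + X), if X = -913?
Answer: -1/1721 ≈ -0.00058106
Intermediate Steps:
1/(-808 + X) = 1/(-808 - 913) = 1/(-1721) = -1/1721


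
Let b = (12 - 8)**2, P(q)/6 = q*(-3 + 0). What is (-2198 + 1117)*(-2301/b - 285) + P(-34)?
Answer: 7426533/16 ≈ 4.6416e+5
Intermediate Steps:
P(q) = -18*q (P(q) = 6*(q*(-3 + 0)) = 6*(q*(-3)) = 6*(-3*q) = -18*q)
b = 16 (b = 4**2 = 16)
(-2198 + 1117)*(-2301/b - 285) + P(-34) = (-2198 + 1117)*(-2301/16 - 285) - 18*(-34) = -1081*(-2301*1/16 - 285) + 612 = -1081*(-2301/16 - 285) + 612 = -1081*(-6861/16) + 612 = 7416741/16 + 612 = 7426533/16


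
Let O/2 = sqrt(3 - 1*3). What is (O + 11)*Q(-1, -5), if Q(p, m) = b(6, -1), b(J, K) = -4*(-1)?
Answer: 44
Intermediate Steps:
b(J, K) = 4
Q(p, m) = 4
O = 0 (O = 2*sqrt(3 - 1*3) = 2*sqrt(3 - 3) = 2*sqrt(0) = 2*0 = 0)
(O + 11)*Q(-1, -5) = (0 + 11)*4 = 11*4 = 44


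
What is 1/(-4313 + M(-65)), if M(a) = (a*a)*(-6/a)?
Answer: -1/3923 ≈ -0.00025491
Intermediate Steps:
M(a) = -6*a (M(a) = a²*(-6/a) = -6*a)
1/(-4313 + M(-65)) = 1/(-4313 - 6*(-65)) = 1/(-4313 + 390) = 1/(-3923) = -1/3923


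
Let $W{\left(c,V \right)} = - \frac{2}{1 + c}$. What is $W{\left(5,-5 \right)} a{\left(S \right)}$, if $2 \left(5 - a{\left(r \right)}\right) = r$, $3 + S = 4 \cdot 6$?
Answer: $\frac{11}{6} \approx 1.8333$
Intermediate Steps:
$S = 21$ ($S = -3 + 4 \cdot 6 = -3 + 24 = 21$)
$a{\left(r \right)} = 5 - \frac{r}{2}$
$W{\left(5,-5 \right)} a{\left(S \right)} = - \frac{2}{1 + 5} \left(5 - \frac{21}{2}\right) = - \frac{2}{6} \left(5 - \frac{21}{2}\right) = \left(-2\right) \frac{1}{6} \left(- \frac{11}{2}\right) = \left(- \frac{1}{3}\right) \left(- \frac{11}{2}\right) = \frac{11}{6}$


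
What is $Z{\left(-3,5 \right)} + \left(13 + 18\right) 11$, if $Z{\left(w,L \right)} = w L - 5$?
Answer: $321$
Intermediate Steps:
$Z{\left(w,L \right)} = -5 + L w$ ($Z{\left(w,L \right)} = L w - 5 = -5 + L w$)
$Z{\left(-3,5 \right)} + \left(13 + 18\right) 11 = \left(-5 + 5 \left(-3\right)\right) + \left(13 + 18\right) 11 = \left(-5 - 15\right) + 31 \cdot 11 = -20 + 341 = 321$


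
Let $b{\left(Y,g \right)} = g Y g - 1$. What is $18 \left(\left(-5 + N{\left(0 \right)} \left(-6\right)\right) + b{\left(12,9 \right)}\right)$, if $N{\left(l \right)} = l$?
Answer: $17388$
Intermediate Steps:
$b{\left(Y,g \right)} = -1 + Y g^{2}$ ($b{\left(Y,g \right)} = Y g g - 1 = Y g^{2} - 1 = -1 + Y g^{2}$)
$18 \left(\left(-5 + N{\left(0 \right)} \left(-6\right)\right) + b{\left(12,9 \right)}\right) = 18 \left(\left(-5 + 0 \left(-6\right)\right) - \left(1 - 12 \cdot 9^{2}\right)\right) = 18 \left(\left(-5 + 0\right) + \left(-1 + 12 \cdot 81\right)\right) = 18 \left(-5 + \left(-1 + 972\right)\right) = 18 \left(-5 + 971\right) = 18 \cdot 966 = 17388$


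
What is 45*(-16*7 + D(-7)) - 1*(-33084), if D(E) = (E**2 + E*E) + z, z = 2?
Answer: 32544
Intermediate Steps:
D(E) = 2 + 2*E**2 (D(E) = (E**2 + E*E) + 2 = (E**2 + E**2) + 2 = 2*E**2 + 2 = 2 + 2*E**2)
45*(-16*7 + D(-7)) - 1*(-33084) = 45*(-16*7 + (2 + 2*(-7)**2)) - 1*(-33084) = 45*(-112 + (2 + 2*49)) + 33084 = 45*(-112 + (2 + 98)) + 33084 = 45*(-112 + 100) + 33084 = 45*(-12) + 33084 = -540 + 33084 = 32544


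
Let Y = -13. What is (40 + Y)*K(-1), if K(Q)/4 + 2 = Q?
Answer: -324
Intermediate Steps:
K(Q) = -8 + 4*Q
(40 + Y)*K(-1) = (40 - 13)*(-8 + 4*(-1)) = 27*(-8 - 4) = 27*(-12) = -324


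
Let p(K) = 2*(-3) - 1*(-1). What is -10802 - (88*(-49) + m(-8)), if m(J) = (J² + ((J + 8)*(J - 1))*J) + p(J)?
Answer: -6549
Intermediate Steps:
p(K) = -5 (p(K) = -6 + 1 = -5)
m(J) = -5 + J² + J*(-1 + J)*(8 + J) (m(J) = (J² + ((J + 8)*(J - 1))*J) - 5 = (J² + ((8 + J)*(-1 + J))*J) - 5 = (J² + ((-1 + J)*(8 + J))*J) - 5 = (J² + J*(-1 + J)*(8 + J)) - 5 = -5 + J² + J*(-1 + J)*(8 + J))
-10802 - (88*(-49) + m(-8)) = -10802 - (88*(-49) + (-5 + (-8)³ - 8*(-8) + 8*(-8)²)) = -10802 - (-4312 + (-5 - 512 + 64 + 8*64)) = -10802 - (-4312 + (-5 - 512 + 64 + 512)) = -10802 - (-4312 + 59) = -10802 - 1*(-4253) = -10802 + 4253 = -6549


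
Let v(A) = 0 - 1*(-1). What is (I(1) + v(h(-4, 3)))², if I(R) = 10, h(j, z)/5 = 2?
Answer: 121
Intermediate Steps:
h(j, z) = 10 (h(j, z) = 5*2 = 10)
v(A) = 1 (v(A) = 0 + 1 = 1)
(I(1) + v(h(-4, 3)))² = (10 + 1)² = 11² = 121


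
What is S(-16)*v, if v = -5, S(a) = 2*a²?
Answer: -2560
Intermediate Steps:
S(-16)*v = (2*(-16)²)*(-5) = (2*256)*(-5) = 512*(-5) = -2560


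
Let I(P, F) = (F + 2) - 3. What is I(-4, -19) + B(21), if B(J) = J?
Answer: 1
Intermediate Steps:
I(P, F) = -1 + F (I(P, F) = (2 + F) - 3 = -1 + F)
I(-4, -19) + B(21) = (-1 - 19) + 21 = -20 + 21 = 1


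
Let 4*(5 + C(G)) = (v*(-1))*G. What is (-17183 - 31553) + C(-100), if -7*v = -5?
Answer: -341062/7 ≈ -48723.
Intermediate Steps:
v = 5/7 (v = -⅐*(-5) = 5/7 ≈ 0.71429)
C(G) = -5 - 5*G/28 (C(G) = -5 + (((5/7)*(-1))*G)/4 = -5 + (-5*G/7)/4 = -5 - 5*G/28)
(-17183 - 31553) + C(-100) = (-17183 - 31553) + (-5 - 5/28*(-100)) = -48736 + (-5 + 125/7) = -48736 + 90/7 = -341062/7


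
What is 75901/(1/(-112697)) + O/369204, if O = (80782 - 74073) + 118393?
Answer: -1579051356013643/184602 ≈ -8.5538e+9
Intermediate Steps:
O = 125102 (O = 6709 + 118393 = 125102)
75901/(1/(-112697)) + O/369204 = 75901/(1/(-112697)) + 125102/369204 = 75901/(-1/112697) + 125102*(1/369204) = 75901*(-112697) + 62551/184602 = -8553814997 + 62551/184602 = -1579051356013643/184602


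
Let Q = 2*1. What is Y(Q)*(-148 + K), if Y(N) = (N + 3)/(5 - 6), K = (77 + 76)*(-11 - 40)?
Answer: 39755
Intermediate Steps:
K = -7803 (K = 153*(-51) = -7803)
Q = 2
Y(N) = -3 - N (Y(N) = (3 + N)/(-1) = (3 + N)*(-1) = -3 - N)
Y(Q)*(-148 + K) = (-3 - 1*2)*(-148 - 7803) = (-3 - 2)*(-7951) = -5*(-7951) = 39755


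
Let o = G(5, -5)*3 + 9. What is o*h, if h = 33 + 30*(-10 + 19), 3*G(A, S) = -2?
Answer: 2121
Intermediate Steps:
G(A, S) = -2/3 (G(A, S) = (1/3)*(-2) = -2/3)
o = 7 (o = -2/3*3 + 9 = -2 + 9 = 7)
h = 303 (h = 33 + 30*9 = 33 + 270 = 303)
o*h = 7*303 = 2121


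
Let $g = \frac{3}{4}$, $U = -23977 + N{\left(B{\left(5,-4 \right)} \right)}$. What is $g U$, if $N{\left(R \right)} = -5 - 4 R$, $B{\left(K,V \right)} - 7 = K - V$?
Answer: $- \frac{36069}{2} \approx -18035.0$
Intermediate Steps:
$B{\left(K,V \right)} = 7 + K - V$ ($B{\left(K,V \right)} = 7 + \left(K - V\right) = 7 + K - V$)
$U = -24046$ ($U = -23977 - \left(5 + 4 \left(7 + 5 - -4\right)\right) = -23977 - \left(5 + 4 \left(7 + 5 + 4\right)\right) = -23977 - 69 = -24046$)
$g = \frac{3}{4}$ ($g = 3 \cdot \frac{1}{4} = \frac{3}{4} \approx 0.75$)
$g U = \frac{3}{4} \left(-24046\right) = - \frac{36069}{2}$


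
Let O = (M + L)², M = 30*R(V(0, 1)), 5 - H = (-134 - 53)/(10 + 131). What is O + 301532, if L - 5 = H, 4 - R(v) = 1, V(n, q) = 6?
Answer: 6198876061/19881 ≈ 3.1180e+5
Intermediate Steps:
H = 892/141 (H = 5 - (-134 - 53)/(10 + 131) = 5 - (-187)/141 = 5 - 1*(-187/141) = 5 + 187/141 = 892/141 ≈ 6.3262)
R(v) = 3 (R(v) = 4 - 1*1 = 4 - 1 = 3)
L = 1597/141 (L = 5 + 892/141 = 1597/141 ≈ 11.326)
M = 90 (M = 30*3 = 90)
O = 204118369/19881 (O = (90 + 1597/141)² = (14287/141)² = 204118369/19881 ≈ 10267.)
O + 301532 = 204118369/19881 + 301532 = 6198876061/19881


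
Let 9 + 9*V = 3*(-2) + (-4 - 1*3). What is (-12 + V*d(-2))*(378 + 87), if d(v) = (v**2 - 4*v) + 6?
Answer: -26040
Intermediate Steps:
d(v) = 6 + v**2 - 4*v
V = -22/9 (V = -1 + (3*(-2) + (-4 - 1*3))/9 = -1 + (-6 + (-4 - 3))/9 = -1 + (-6 - 7)/9 = -1 + (1/9)*(-13) = -1 - 13/9 = -22/9 ≈ -2.4444)
(-12 + V*d(-2))*(378 + 87) = (-12 - 22*(6 + (-2)**2 - 4*(-2))/9)*(378 + 87) = (-12 - 22*(6 + 4 + 8)/9)*465 = (-12 - 22/9*18)*465 = (-12 - 44)*465 = -56*465 = -26040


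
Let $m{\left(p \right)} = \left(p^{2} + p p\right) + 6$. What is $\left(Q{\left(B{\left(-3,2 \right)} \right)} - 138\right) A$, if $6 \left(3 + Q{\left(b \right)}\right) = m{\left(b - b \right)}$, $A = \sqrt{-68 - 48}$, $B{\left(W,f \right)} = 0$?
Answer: $- 280 i \sqrt{29} \approx - 1507.8 i$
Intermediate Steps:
$A = 2 i \sqrt{29}$ ($A = \sqrt{-116} = 2 i \sqrt{29} \approx 10.77 i$)
$m{\left(p \right)} = 6 + 2 p^{2}$ ($m{\left(p \right)} = \left(p^{2} + p^{2}\right) + 6 = 2 p^{2} + 6 = 6 + 2 p^{2}$)
$Q{\left(b \right)} = -2$ ($Q{\left(b \right)} = -3 + \frac{6 + 2 \left(b - b\right)^{2}}{6} = -3 + \frac{6 + 2 \cdot 0^{2}}{6} = -3 + \frac{6 + 2 \cdot 0}{6} = -3 + \frac{6 + 0}{6} = -3 + \frac{1}{6} \cdot 6 = -3 + 1 = -2$)
$\left(Q{\left(B{\left(-3,2 \right)} \right)} - 138\right) A = \left(-2 - 138\right) 2 i \sqrt{29} = - 140 \cdot 2 i \sqrt{29} = - 280 i \sqrt{29}$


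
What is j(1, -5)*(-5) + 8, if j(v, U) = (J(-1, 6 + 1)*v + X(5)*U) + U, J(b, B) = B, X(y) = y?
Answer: 123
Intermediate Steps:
j(v, U) = 6*U + 7*v (j(v, U) = ((6 + 1)*v + 5*U) + U = (7*v + 5*U) + U = (5*U + 7*v) + U = 6*U + 7*v)
j(1, -5)*(-5) + 8 = (6*(-5) + 7*1)*(-5) + 8 = (-30 + 7)*(-5) + 8 = -23*(-5) + 8 = 115 + 8 = 123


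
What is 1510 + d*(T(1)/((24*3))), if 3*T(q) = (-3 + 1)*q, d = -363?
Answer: 54481/36 ≈ 1513.4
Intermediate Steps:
T(q) = -2*q/3 (T(q) = ((-3 + 1)*q)/3 = (-2*q)/3 = -2*q/3)
1510 + d*(T(1)/((24*3))) = 1510 - 363*(-2/3*1)/(24*3) = 1510 - (-242)/72 = 1510 - 363*(-1/108) = 1510 + 121/36 = 54481/36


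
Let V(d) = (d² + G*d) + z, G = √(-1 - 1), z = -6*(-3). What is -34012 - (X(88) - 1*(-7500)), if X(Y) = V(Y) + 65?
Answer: -49339 - 88*I*√2 ≈ -49339.0 - 124.45*I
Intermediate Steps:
z = 18 (z = -1*(-18) = 18)
G = I*√2 (G = √(-2) = I*√2 ≈ 1.4142*I)
V(d) = 18 + d² + I*d*√2 (V(d) = (d² + (I*√2)*d) + 18 = (d² + I*d*√2) + 18 = 18 + d² + I*d*√2)
X(Y) = 83 + Y² + I*Y*√2 (X(Y) = (18 + Y² + I*Y*√2) + 65 = 83 + Y² + I*Y*√2)
-34012 - (X(88) - 1*(-7500)) = -34012 - ((83 + 88² + I*88*√2) - 1*(-7500)) = -34012 - ((83 + 7744 + 88*I*√2) + 7500) = -34012 - ((7827 + 88*I*√2) + 7500) = -34012 - (15327 + 88*I*√2) = -34012 + (-15327 - 88*I*√2) = -49339 - 88*I*√2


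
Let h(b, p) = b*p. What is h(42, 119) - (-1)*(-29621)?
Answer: -24623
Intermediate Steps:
h(42, 119) - (-1)*(-29621) = 42*119 - (-1)*(-29621) = 4998 - 1*29621 = 4998 - 29621 = -24623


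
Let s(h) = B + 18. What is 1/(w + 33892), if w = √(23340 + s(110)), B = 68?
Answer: 16946/574322119 - √23426/1148644238 ≈ 2.9373e-5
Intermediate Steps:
s(h) = 86 (s(h) = 68 + 18 = 86)
w = √23426 (w = √(23340 + 86) = √23426 ≈ 153.06)
1/(w + 33892) = 1/(√23426 + 33892) = 1/(33892 + √23426)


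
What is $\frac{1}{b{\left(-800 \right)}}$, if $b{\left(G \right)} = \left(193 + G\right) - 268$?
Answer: $- \frac{1}{875} \approx -0.0011429$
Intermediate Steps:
$b{\left(G \right)} = -75 + G$
$\frac{1}{b{\left(-800 \right)}} = \frac{1}{-75 - 800} = \frac{1}{-875} = - \frac{1}{875}$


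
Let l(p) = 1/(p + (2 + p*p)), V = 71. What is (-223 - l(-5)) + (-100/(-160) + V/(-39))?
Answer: -769595/3432 ≈ -224.24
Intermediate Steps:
l(p) = 1/(2 + p + p²) (l(p) = 1/(p + (2 + p²)) = 1/(2 + p + p²))
(-223 - l(-5)) + (-100/(-160) + V/(-39)) = (-223 - 1/(2 - 5 + (-5)²)) + (-100/(-160) + 71/(-39)) = (-223 - 1/(2 - 5 + 25)) + (-100*(-1/160) + 71*(-1/39)) = (-223 - 1/22) + (5/8 - 71/39) = (-223 - 1*1/22) - 373/312 = (-223 - 1/22) - 373/312 = -4907/22 - 373/312 = -769595/3432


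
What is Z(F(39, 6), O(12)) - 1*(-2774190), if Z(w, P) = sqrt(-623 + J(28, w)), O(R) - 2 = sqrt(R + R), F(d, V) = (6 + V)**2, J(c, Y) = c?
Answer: 2774190 + I*sqrt(595) ≈ 2.7742e+6 + 24.393*I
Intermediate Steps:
O(R) = 2 + sqrt(2)*sqrt(R) (O(R) = 2 + sqrt(R + R) = 2 + sqrt(2*R) = 2 + sqrt(2)*sqrt(R))
Z(w, P) = I*sqrt(595) (Z(w, P) = sqrt(-623 + 28) = sqrt(-595) = I*sqrt(595))
Z(F(39, 6), O(12)) - 1*(-2774190) = I*sqrt(595) - 1*(-2774190) = I*sqrt(595) + 2774190 = 2774190 + I*sqrt(595)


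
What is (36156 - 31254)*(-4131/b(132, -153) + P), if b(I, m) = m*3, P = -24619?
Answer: -120638220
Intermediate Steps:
b(I, m) = 3*m
(36156 - 31254)*(-4131/b(132, -153) + P) = (36156 - 31254)*(-4131/(3*(-153)) - 24619) = 4902*(-4131/(-459) - 24619) = 4902*(-4131*(-1/459) - 24619) = 4902*(9 - 24619) = 4902*(-24610) = -120638220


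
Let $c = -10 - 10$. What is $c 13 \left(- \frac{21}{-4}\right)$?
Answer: $-1365$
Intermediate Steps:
$c = -20$ ($c = -10 - 10 = -20$)
$c 13 \left(- \frac{21}{-4}\right) = \left(-20\right) 13 \left(- \frac{21}{-4}\right) = - 260 \left(\left(-21\right) \left(- \frac{1}{4}\right)\right) = \left(-260\right) \frac{21}{4} = -1365$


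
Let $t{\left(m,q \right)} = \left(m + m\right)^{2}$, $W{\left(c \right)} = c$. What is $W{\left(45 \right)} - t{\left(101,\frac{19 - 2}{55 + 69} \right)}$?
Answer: $-40759$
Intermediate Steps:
$t{\left(m,q \right)} = 4 m^{2}$ ($t{\left(m,q \right)} = \left(2 m\right)^{2} = 4 m^{2}$)
$W{\left(45 \right)} - t{\left(101,\frac{19 - 2}{55 + 69} \right)} = 45 - 4 \cdot 101^{2} = 45 - 4 \cdot 10201 = 45 - 40804 = -40759$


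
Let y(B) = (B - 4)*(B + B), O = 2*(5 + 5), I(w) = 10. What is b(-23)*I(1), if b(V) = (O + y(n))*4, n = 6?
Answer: 1760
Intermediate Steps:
O = 20 (O = 2*10 = 20)
y(B) = 2*B*(-4 + B) (y(B) = (-4 + B)*(2*B) = 2*B*(-4 + B))
b(V) = 176 (b(V) = (20 + 2*6*(-4 + 6))*4 = (20 + 2*6*2)*4 = (20 + 24)*4 = 44*4 = 176)
b(-23)*I(1) = 176*10 = 1760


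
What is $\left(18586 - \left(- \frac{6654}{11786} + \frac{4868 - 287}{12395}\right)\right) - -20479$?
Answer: $\frac{2853467750107}{73043735} \approx 39065.0$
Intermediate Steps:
$\left(18586 - \left(- \frac{6654}{11786} + \frac{4868 - 287}{12395}\right)\right) - -20479 = \left(18586 - \left(\left(-6654\right) \frac{1}{11786} + 4581 \cdot \frac{1}{12395}\right)\right) + 20479 = \left(18586 - \left(- \frac{3327}{5893} + \frac{4581}{12395}\right)\right) + 20479 = \left(18586 - - \frac{14242332}{73043735}\right) + 20479 = \left(18586 + \frac{14242332}{73043735}\right) + 20479 = \frac{1357605101042}{73043735} + 20479 = \frac{2853467750107}{73043735}$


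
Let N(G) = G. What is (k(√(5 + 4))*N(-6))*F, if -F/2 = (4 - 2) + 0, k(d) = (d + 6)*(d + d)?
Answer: 1296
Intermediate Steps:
k(d) = 2*d*(6 + d) (k(d) = (6 + d)*(2*d) = 2*d*(6 + d))
F = -4 (F = -2*((4 - 2) + 0) = -2*(2 + 0) = -2*2 = -4)
(k(√(5 + 4))*N(-6))*F = ((2*√(5 + 4)*(6 + √(5 + 4)))*(-6))*(-4) = ((2*√9*(6 + √9))*(-6))*(-4) = ((2*3*(6 + 3))*(-6))*(-4) = ((2*3*9)*(-6))*(-4) = (54*(-6))*(-4) = -324*(-4) = 1296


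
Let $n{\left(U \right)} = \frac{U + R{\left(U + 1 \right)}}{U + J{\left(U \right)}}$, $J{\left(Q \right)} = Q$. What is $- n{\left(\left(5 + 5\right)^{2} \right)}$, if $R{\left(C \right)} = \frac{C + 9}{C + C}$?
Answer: $- \frac{2031}{4040} \approx -0.50272$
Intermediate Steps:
$R{\left(C \right)} = \frac{9 + C}{2 C}$
$n{\left(U \right)} = \frac{U + \frac{10 + U}{2 \left(1 + U\right)}}{2 U}$ ($n{\left(U \right)} = \frac{U + \frac{9 + \left(U + 1\right)}{2 \left(U + 1\right)}}{U + U} = \frac{U + \frac{9 + \left(1 + U\right)}{2 \left(1 + U\right)}}{2 U} = \left(U + \frac{10 + U}{2 \left(1 + U\right)}\right) \frac{1}{2 U} = \frac{U + \frac{10 + U}{2 \left(1 + U\right)}}{2 U}$)
$- n{\left(\left(5 + 5\right)^{2} \right)} = - \frac{10 + \left(5 + 5\right)^{2} + 2 \left(5 + 5\right)^{2} \left(1 + \left(5 + 5\right)^{2}\right)}{4 \left(5 + 5\right)^{2} \left(1 + \left(5 + 5\right)^{2}\right)} = - \frac{10 + 10^{2} + 2 \cdot 10^{2} \left(1 + 10^{2}\right)}{4 \cdot 10^{2} \left(1 + 10^{2}\right)} = - \frac{10 + 100 + 2 \cdot 100 \left(1 + 100\right)}{4 \cdot 100 \left(1 + 100\right)} = - \frac{10 + 100 + 2 \cdot 100 \cdot 101}{4 \cdot 100 \cdot 101} = - \frac{10 + 100 + 20200}{4 \cdot 100 \cdot 101} = - \frac{20310}{4 \cdot 100 \cdot 101} = \left(-1\right) \frac{2031}{4040} = - \frac{2031}{4040}$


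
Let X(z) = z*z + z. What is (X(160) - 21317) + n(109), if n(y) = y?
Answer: 4552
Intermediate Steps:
X(z) = z + z**2 (X(z) = z**2 + z = z + z**2)
(X(160) - 21317) + n(109) = (160*(1 + 160) - 21317) + 109 = (160*161 - 21317) + 109 = (25760 - 21317) + 109 = 4443 + 109 = 4552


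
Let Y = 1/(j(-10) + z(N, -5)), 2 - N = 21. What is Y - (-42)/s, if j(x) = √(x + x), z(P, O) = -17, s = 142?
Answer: 5282/21939 - 2*I*√5/309 ≈ 0.24076 - 0.014473*I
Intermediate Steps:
N = -19 (N = 2 - 1*21 = 2 - 21 = -19)
j(x) = √2*√x (j(x) = √(2*x) = √2*√x)
Y = 1/(-17 + 2*I*√5) (Y = 1/(√2*√(-10) - 17) = 1/(√2*(I*√10) - 17) = 1/(2*I*√5 - 17) = 1/(-17 + 2*I*√5) ≈ -0.055016 - 0.014473*I)
Y - (-42)/s = (-17/309 - 2*I*√5/309) - (-42)/142 = (-17/309 - 2*I*√5/309) - 1*(-21/71) = (-17/309 - 2*I*√5/309) + 21/71 = 5282/21939 - 2*I*√5/309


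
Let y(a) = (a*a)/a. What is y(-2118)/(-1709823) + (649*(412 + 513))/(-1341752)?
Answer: -341202553913/764719476632 ≈ -0.44618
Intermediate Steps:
y(a) = a (y(a) = a²/a = a)
y(-2118)/(-1709823) + (649*(412 + 513))/(-1341752) = -2118/(-1709823) + (649*(412 + 513))/(-1341752) = -2118*(-1/1709823) + (649*925)*(-1/1341752) = 706/569941 + 600325*(-1/1341752) = 706/569941 - 600325/1341752 = -341202553913/764719476632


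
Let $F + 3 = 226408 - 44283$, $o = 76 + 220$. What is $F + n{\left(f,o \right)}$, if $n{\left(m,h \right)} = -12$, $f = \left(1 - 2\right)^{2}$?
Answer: $182110$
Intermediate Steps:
$o = 296$
$f = 1$ ($f = \left(-1\right)^{2} = 1$)
$F = 182122$ ($F = -3 + \left(226408 - 44283\right) = -3 + 182125 = 182122$)
$F + n{\left(f,o \right)} = 182122 - 12 = 182110$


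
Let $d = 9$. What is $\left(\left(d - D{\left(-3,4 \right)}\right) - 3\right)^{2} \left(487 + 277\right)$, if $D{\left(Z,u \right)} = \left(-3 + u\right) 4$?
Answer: $3056$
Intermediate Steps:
$D{\left(Z,u \right)} = -12 + 4 u$
$\left(\left(d - D{\left(-3,4 \right)}\right) - 3\right)^{2} \left(487 + 277\right) = \left(\left(9 - \left(-12 + 4 \cdot 4\right)\right) - 3\right)^{2} \left(487 + 277\right) = \left(\left(9 - \left(-12 + 16\right)\right) - 3\right)^{2} \cdot 764 = \left(\left(9 - 4\right) - 3\right)^{2} \cdot 764 = \left(5 - 3\right)^{2} \cdot 764 = 2^{2} \cdot 764 = 4 \cdot 764 = 3056$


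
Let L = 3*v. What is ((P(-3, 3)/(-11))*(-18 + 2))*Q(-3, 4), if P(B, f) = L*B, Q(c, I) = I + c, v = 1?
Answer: -144/11 ≈ -13.091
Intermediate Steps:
L = 3 (L = 3*1 = 3)
P(B, f) = 3*B
((P(-3, 3)/(-11))*(-18 + 2))*Q(-3, 4) = (((3*(-3))/(-11))*(-18 + 2))*(4 - 3) = (-9*(-1/11)*(-16))*1 = ((9/11)*(-16))*1 = -144/11*1 = -144/11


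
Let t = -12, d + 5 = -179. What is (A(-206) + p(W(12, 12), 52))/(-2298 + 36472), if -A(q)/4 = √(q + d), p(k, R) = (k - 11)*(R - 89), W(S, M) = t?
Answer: 851/34174 - 2*I*√390/17087 ≈ 0.024902 - 0.0023115*I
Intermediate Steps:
d = -184 (d = -5 - 179 = -184)
W(S, M) = -12
p(k, R) = (-89 + R)*(-11 + k) (p(k, R) = (-11 + k)*(-89 + R) = (-89 + R)*(-11 + k))
A(q) = -4*√(-184 + q) (A(q) = -4*√(q - 184) = -4*√(-184 + q))
(A(-206) + p(W(12, 12), 52))/(-2298 + 36472) = (-4*√(-184 - 206) + (979 - 89*(-12) - 11*52 + 52*(-12)))/(-2298 + 36472) = (-4*I*√390 + (979 + 1068 - 572 - 624))/34174 = (-4*I*√390 + 851)*(1/34174) = (851 - 4*I*√390)*(1/34174) = 851/34174 - 2*I*√390/17087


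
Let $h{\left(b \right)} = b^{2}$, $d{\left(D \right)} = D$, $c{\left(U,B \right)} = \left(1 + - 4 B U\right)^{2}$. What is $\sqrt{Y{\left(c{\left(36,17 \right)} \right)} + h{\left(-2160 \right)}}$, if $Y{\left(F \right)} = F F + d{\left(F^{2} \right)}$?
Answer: $\sqrt{71707717906562} \approx 8.468 \cdot 10^{6}$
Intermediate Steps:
$c{\left(U,B \right)} = \left(1 - 4 B U\right)^{2}$
$Y{\left(F \right)} = 2 F^{2}$ ($Y{\left(F \right)} = F F + F^{2} = F^{2} + F^{2} = 2 F^{2}$)
$\sqrt{Y{\left(c{\left(36,17 \right)} \right)} + h{\left(-2160 \right)}} = \sqrt{2 \left(\left(-1 + 4 \cdot 17 \cdot 36\right)^{2}\right)^{2} + \left(-2160\right)^{2}} = \sqrt{2 \left(\left(-1 + 2448\right)^{2}\right)^{2} + 4665600} = \sqrt{2 \left(2447^{2}\right)^{2} + 4665600} = \sqrt{2 \cdot 5987809^{2} + 4665600} = \sqrt{2 \cdot 35853856620481 + 4665600} = \sqrt{71707713240962 + 4665600} = \sqrt{71707717906562}$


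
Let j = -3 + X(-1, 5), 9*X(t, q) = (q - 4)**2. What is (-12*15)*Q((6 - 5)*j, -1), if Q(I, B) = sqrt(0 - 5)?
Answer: -180*I*sqrt(5) ≈ -402.49*I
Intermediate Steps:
X(t, q) = (-4 + q)**2/9 (X(t, q) = (q - 4)**2/9 = (-4 + q)**2/9)
j = -26/9 (j = -3 + (-4 + 5)**2/9 = -3 + (1/9)*1**2 = -3 + (1/9)*1 = -3 + 1/9 = -26/9 ≈ -2.8889)
Q(I, B) = I*sqrt(5) (Q(I, B) = sqrt(-5) = I*sqrt(5))
(-12*15)*Q((6 - 5)*j, -1) = (-12*15)*(I*sqrt(5)) = -180*I*sqrt(5)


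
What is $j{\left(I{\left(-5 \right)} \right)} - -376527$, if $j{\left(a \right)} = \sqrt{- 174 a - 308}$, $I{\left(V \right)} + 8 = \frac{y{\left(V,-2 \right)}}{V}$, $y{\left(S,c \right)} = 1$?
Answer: $376527 + \frac{\sqrt{27970}}{5} \approx 3.7656 \cdot 10^{5}$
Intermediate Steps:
$I{\left(V \right)} = -8 + \frac{1}{V}$ ($I{\left(V \right)} = -8 + 1 \frac{1}{V} = -8 + \frac{1}{V}$)
$j{\left(a \right)} = \sqrt{-308 - 174 a}$
$j{\left(I{\left(-5 \right)} \right)} - -376527 = \sqrt{-308 - 174 \left(-8 + \frac{1}{-5}\right)} - -376527 = \sqrt{-308 - 174 \left(-8 - \frac{1}{5}\right)} + 376527 = \sqrt{-308 - - \frac{7134}{5}} + 376527 = \sqrt{-308 + \frac{7134}{5}} + 376527 = \sqrt{\frac{5594}{5}} + 376527 = \frac{\sqrt{27970}}{5} + 376527 = 376527 + \frac{\sqrt{27970}}{5}$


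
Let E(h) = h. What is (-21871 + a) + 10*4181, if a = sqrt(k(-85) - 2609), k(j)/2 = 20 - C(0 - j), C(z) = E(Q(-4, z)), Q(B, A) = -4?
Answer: 19939 + I*sqrt(2561) ≈ 19939.0 + 50.606*I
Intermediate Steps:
C(z) = -4
k(j) = 48 (k(j) = 2*(20 - 1*(-4)) = 2*(20 + 4) = 2*24 = 48)
a = I*sqrt(2561) (a = sqrt(48 - 2609) = sqrt(-2561) = I*sqrt(2561) ≈ 50.606*I)
(-21871 + a) + 10*4181 = (-21871 + I*sqrt(2561)) + 10*4181 = (-21871 + I*sqrt(2561)) + 41810 = 19939 + I*sqrt(2561)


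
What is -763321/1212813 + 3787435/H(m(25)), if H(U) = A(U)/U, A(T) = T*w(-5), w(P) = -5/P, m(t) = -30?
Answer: 4593449641334/1212813 ≈ 3.7874e+6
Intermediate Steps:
A(T) = T (A(T) = T*(-5/(-5)) = T*(-5*(-⅕)) = T*1 = T)
H(U) = 1 (H(U) = U/U = 1)
-763321/1212813 + 3787435/H(m(25)) = -763321/1212813 + 3787435/1 = -763321*1/1212813 + 3787435*1 = -763321/1212813 + 3787435 = 4593449641334/1212813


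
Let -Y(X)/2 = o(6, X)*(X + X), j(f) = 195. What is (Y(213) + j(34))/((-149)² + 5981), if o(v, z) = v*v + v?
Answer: -11863/9394 ≈ -1.2628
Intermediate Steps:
o(v, z) = v + v² (o(v, z) = v² + v = v + v²)
Y(X) = -168*X (Y(X) = -2*6*(1 + 6)*(X + X) = -2*6*7*2*X = -84*2*X = -168*X)
(Y(213) + j(34))/((-149)² + 5981) = (-168*213 + 195)/((-149)² + 5981) = (-35784 + 195)/(22201 + 5981) = -35589/28182 = -35589*1/28182 = -11863/9394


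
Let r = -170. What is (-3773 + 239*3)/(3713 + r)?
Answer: -3056/3543 ≈ -0.86255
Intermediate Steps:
(-3773 + 239*3)/(3713 + r) = (-3773 + 239*3)/(3713 - 170) = (-3773 + 717)/3543 = -3056*1/3543 = -3056/3543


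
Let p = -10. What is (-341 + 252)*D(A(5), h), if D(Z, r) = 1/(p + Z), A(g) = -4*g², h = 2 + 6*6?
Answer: 89/110 ≈ 0.80909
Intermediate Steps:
h = 38 (h = 2 + 36 = 38)
D(Z, r) = 1/(-10 + Z)
(-341 + 252)*D(A(5), h) = (-341 + 252)/(-10 - 4*5²) = -89/(-10 - 4*25) = -89/(-10 - 100) = -89/(-110) = -89*(-1/110) = 89/110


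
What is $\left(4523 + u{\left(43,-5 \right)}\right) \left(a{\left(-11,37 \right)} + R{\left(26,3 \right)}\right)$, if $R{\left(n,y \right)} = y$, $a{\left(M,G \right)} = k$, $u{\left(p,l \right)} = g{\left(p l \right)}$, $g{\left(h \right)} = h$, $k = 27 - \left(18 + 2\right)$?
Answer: $43080$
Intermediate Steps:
$k = 7$ ($k = 27 - 20 = 7$)
$u{\left(p,l \right)} = l p$ ($u{\left(p,l \right)} = p l = l p$)
$a{\left(M,G \right)} = 7$
$\left(4523 + u{\left(43,-5 \right)}\right) \left(a{\left(-11,37 \right)} + R{\left(26,3 \right)}\right) = \left(4523 - 215\right) \left(7 + 3\right) = \left(4523 - 215\right) 10 = 4308 \cdot 10 = 43080$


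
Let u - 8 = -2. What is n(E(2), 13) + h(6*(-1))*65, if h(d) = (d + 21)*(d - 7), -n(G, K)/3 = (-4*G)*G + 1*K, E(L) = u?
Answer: -12282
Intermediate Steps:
u = 6 (u = 8 - 2 = 6)
E(L) = 6
n(G, K) = -3*K + 12*G**2 (n(G, K) = -3*((-4*G)*G + 1*K) = -3*(-4*G**2 + K) = -3*(K - 4*G**2) = -3*K + 12*G**2)
h(d) = (-7 + d)*(21 + d) (h(d) = (21 + d)*(-7 + d) = (-7 + d)*(21 + d))
n(E(2), 13) + h(6*(-1))*65 = (-3*13 + 12*6**2) + (-147 + (6*(-1))**2 + 14*(6*(-1)))*65 = (-39 + 12*36) + (-147 + (-6)**2 + 14*(-6))*65 = (-39 + 432) + (-147 + 36 - 84)*65 = 393 - 195*65 = 393 - 12675 = -12282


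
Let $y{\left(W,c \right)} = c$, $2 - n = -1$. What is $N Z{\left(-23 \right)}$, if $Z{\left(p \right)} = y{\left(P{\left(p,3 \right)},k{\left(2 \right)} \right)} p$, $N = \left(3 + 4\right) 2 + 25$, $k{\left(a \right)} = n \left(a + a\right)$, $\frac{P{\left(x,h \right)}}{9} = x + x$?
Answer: $-10764$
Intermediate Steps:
$n = 3$ ($n = 2 - -1 = 2 + 1 = 3$)
$P{\left(x,h \right)} = 18 x$ ($P{\left(x,h \right)} = 9 \left(x + x\right) = 9 \cdot 2 x = 18 x$)
$k{\left(a \right)} = 6 a$ ($k{\left(a \right)} = 3 \left(a + a\right) = 3 \cdot 2 a = 6 a$)
$N = 39$ ($N = 7 \cdot 2 + 25 = 14 + 25 = 39$)
$Z{\left(p \right)} = 12 p$ ($Z{\left(p \right)} = 6 \cdot 2 p = 12 p$)
$N Z{\left(-23 \right)} = 39 \cdot 12 \left(-23\right) = 39 \left(-276\right) = -10764$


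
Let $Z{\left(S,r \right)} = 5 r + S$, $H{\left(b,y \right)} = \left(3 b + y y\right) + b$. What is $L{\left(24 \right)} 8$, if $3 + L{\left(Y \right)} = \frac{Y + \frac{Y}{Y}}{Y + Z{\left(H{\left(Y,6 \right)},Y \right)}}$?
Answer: $- \frac{1606}{69} \approx -23.275$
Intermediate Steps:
$H{\left(b,y \right)} = y^{2} + 4 b$ ($H{\left(b,y \right)} = \left(3 b + y^{2}\right) + b = \left(y^{2} + 3 b\right) + b = y^{2} + 4 b$)
$Z{\left(S,r \right)} = S + 5 r$
$L{\left(Y \right)} = -3 + \frac{1 + Y}{36 + 10 Y}$ ($L{\left(Y \right)} = -3 + \frac{Y + \frac{Y}{Y}}{Y + \left(\left(6^{2} + 4 Y\right) + 5 Y\right)} = -3 + \frac{Y + 1}{Y + \left(\left(36 + 4 Y\right) + 5 Y\right)} = -3 + \frac{1 + Y}{Y + \left(36 + 9 Y\right)} = -3 + \frac{1 + Y}{36 + 10 Y}$)
$L{\left(24 \right)} 8 = \frac{-107 - 696}{2 \left(18 + 5 \cdot 24\right)} 8 = \frac{-107 - 696}{2 \left(18 + 120\right)} 8 = \frac{1}{2} \cdot \frac{1}{138} \left(-803\right) 8 = \left(- \frac{803}{276}\right) 8 = - \frac{1606}{69}$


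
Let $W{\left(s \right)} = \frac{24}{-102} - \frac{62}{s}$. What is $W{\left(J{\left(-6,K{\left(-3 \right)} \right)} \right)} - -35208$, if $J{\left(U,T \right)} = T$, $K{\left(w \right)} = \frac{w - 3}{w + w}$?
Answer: $\frac{597478}{17} \approx 35146.0$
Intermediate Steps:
$K{\left(w \right)} = \frac{-3 + w}{2 w}$
$W{\left(s \right)} = - \frac{4}{17} - \frac{62}{s}$ ($W{\left(s \right)} = 24 \left(- \frac{1}{102}\right) - \frac{62}{s} = - \frac{4}{17} - \frac{62}{s}$)
$W{\left(J{\left(-6,K{\left(-3 \right)} \right)} \right)} - -35208 = \left(- \frac{4}{17} - \frac{62}{\frac{1}{2} \frac{1}{-3} \left(-3 - 3\right)}\right) - -35208 = \left(- \frac{4}{17} - \frac{62}{\frac{1}{2} \left(- \frac{1}{3}\right) \left(-6\right)}\right) + 35208 = \left(- \frac{4}{17} - \frac{62}{1}\right) + 35208 = \left(- \frac{4}{17} - 62\right) + 35208 = - \frac{1058}{17} + 35208 = \frac{597478}{17}$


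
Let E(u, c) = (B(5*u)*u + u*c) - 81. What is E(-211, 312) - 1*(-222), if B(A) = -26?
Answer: -60205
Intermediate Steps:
E(u, c) = -81 - 26*u + c*u (E(u, c) = (-26*u + u*c) - 81 = (-26*u + c*u) - 81 = -81 - 26*u + c*u)
E(-211, 312) - 1*(-222) = (-81 - 26*(-211) + 312*(-211)) - 1*(-222) = (-81 + 5486 - 65832) + 222 = -60427 + 222 = -60205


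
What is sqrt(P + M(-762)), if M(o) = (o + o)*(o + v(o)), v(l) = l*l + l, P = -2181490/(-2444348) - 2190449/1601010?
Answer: I*sqrt(883222247646129219002638465)/1000364415 ≈ 29708.0*I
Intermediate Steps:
P = -232704040919/489178198935 (P = -2181490*(-1/2444348) - 2190449*1/1601010 = 1090745/1222174 - 2190449/1601010 = -232704040919/489178198935 ≈ -0.47570)
v(l) = l + l**2 (v(l) = l**2 + l = l + l**2)
M(o) = 2*o*(o + o*(1 + o)) (M(o) = (o + o)*(o + o*(1 + o)) = (2*o)*(o + o*(1 + o)) = 2*o*(o + o*(1 + o)))
sqrt(P + M(-762)) = sqrt(-232704040919/489178198935 + 2*(-762)**2*(2 - 762)) = sqrt(-232704040919/489178198935 + 2*580644*(-760)) = sqrt(-232704040919/489178198935 - 882578880) = sqrt(-431738347169173533719/489178198935) = I*sqrt(883222247646129219002638465)/1000364415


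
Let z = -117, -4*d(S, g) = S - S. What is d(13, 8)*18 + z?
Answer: -117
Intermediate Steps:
d(S, g) = 0 (d(S, g) = -(S - S)/4 = -1/4*0 = 0)
d(13, 8)*18 + z = 0*18 - 117 = 0 - 117 = -117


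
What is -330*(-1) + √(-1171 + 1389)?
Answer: 330 + √218 ≈ 344.76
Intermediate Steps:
-330*(-1) + √(-1171 + 1389) = 330 + √218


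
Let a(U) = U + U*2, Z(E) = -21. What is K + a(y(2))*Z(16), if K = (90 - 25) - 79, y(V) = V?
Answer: -140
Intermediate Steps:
a(U) = 3*U (a(U) = U + 2*U = 3*U)
K = -14 (K = 65 - 79 = -14)
K + a(y(2))*Z(16) = -14 + (3*2)*(-21) = -14 + 6*(-21) = -14 - 126 = -140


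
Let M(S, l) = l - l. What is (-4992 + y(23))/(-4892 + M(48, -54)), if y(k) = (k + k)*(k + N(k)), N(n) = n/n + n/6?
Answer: 11135/14676 ≈ 0.75872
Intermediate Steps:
M(S, l) = 0
N(n) = 1 + n/6 (N(n) = 1 + n*(1/6) = 1 + n/6)
y(k) = 2*k*(1 + 7*k/6) (y(k) = (k + k)*(k + (1 + k/6)) = (2*k)*(1 + 7*k/6) = 2*k*(1 + 7*k/6))
(-4992 + y(23))/(-4892 + M(48, -54)) = (-4992 + (1/3)*23*(6 + 7*23))/(-4892 + 0) = (-4992 + (1/3)*23*(6 + 161))/(-4892) = (-4992 + (1/3)*23*167)*(-1/4892) = (-4992 + 3841/3)*(-1/4892) = -11135/3*(-1/4892) = 11135/14676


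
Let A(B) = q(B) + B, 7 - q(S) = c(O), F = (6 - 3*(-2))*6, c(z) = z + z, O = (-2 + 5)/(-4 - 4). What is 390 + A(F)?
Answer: 1879/4 ≈ 469.75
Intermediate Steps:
O = -3/8 (O = 3/(-8) = 3*(-⅛) = -3/8 ≈ -0.37500)
c(z) = 2*z
F = 72 (F = (6 + 6)*6 = 12*6 = 72)
q(S) = 31/4 (q(S) = 7 - 2*(-3)/8 = 7 - 1*(-¾) = 7 + ¾ = 31/4)
A(B) = 31/4 + B
390 + A(F) = 390 + (31/4 + 72) = 390 + 319/4 = 1879/4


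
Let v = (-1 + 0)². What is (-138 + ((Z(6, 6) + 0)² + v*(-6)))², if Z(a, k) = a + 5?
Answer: 529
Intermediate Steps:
Z(a, k) = 5 + a
v = 1 (v = (-1)² = 1)
(-138 + ((Z(6, 6) + 0)² + v*(-6)))² = (-138 + (((5 + 6) + 0)² + 1*(-6)))² = (-138 + ((11 + 0)² - 6))² = (-138 + (11² - 6))² = (-138 + (121 - 6))² = (-138 + 115)² = (-23)² = 529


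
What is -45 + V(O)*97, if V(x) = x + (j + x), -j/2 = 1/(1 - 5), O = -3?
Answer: -1157/2 ≈ -578.50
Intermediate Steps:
j = ½ (j = -2/(1 - 5) = -2/(-4) = -2*(-¼) = ½ ≈ 0.50000)
V(x) = ½ + 2*x (V(x) = x + (½ + x) = ½ + 2*x)
-45 + V(O)*97 = -45 + (½ + 2*(-3))*97 = -45 + (½ - 6)*97 = -45 - 11/2*97 = -45 - 1067/2 = -1157/2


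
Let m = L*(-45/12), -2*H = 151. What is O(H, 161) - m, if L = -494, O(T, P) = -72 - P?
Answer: -4171/2 ≈ -2085.5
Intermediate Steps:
H = -151/2 (H = -1/2*151 = -151/2 ≈ -75.500)
m = 3705/2 (m = -(-22230)/12 = -494*(-15/4) = 3705/2 ≈ 1852.5)
O(H, 161) - m = (-72 - 1*161) - 1*3705/2 = (-72 - 161) - 3705/2 = -233 - 3705/2 = -4171/2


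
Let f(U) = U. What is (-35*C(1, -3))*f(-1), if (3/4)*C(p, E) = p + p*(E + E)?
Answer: -700/3 ≈ -233.33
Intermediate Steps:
C(p, E) = 4*p/3 + 8*E*p/3 (C(p, E) = 4*(p + p*(E + E))/3 = 4*(p + p*(2*E))/3 = 4*(p + 2*E*p)/3 = 4*p/3 + 8*E*p/3)
(-35*C(1, -3))*f(-1) = -140*(1 + 2*(-3))/3*(-1) = -140*(1 - 6)/3*(-1) = -140*(-5)/3*(-1) = -35*(-20/3)*(-1) = (700/3)*(-1) = -700/3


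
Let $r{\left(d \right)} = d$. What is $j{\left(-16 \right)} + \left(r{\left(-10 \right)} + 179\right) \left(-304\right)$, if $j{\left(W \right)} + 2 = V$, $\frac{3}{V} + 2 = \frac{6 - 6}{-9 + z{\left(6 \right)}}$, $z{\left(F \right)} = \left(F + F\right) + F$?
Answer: $- \frac{102759}{2} \approx -51380.0$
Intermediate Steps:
$z{\left(F \right)} = 3 F$ ($z{\left(F \right)} = 2 F + F = 3 F$)
$V = - \frac{3}{2}$ ($V = \frac{3}{-2 + \frac{6 - 6}{-9 + 3 \cdot 6}} = \frac{3}{-2 + \frac{0}{-9 + 18}} = \frac{3}{-2 + \frac{0}{9}} = \frac{3}{-2 + 0 \cdot \frac{1}{9}} = \frac{3}{-2 + 0} = \frac{3}{-2} = 3 \left(- \frac{1}{2}\right) = - \frac{3}{2} \approx -1.5$)
$j{\left(W \right)} = - \frac{7}{2}$ ($j{\left(W \right)} = -2 - \frac{3}{2} = - \frac{7}{2}$)
$j{\left(-16 \right)} + \left(r{\left(-10 \right)} + 179\right) \left(-304\right) = - \frac{7}{2} + \left(-10 + 179\right) \left(-304\right) = - \frac{7}{2} + 169 \left(-304\right) = - \frac{7}{2} - 51376 = - \frac{102759}{2}$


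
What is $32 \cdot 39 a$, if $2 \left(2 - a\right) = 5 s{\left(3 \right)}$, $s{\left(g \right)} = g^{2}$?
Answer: $-25584$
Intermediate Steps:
$a = - \frac{41}{2}$ ($a = 2 - \frac{5 \cdot 3^{2}}{2} = 2 - \frac{5 \cdot 9}{2} = 2 - \frac{45}{2} = - \frac{41}{2} \approx -20.5$)
$32 \cdot 39 a = 32 \cdot 39 \left(- \frac{41}{2}\right) = 1248 \left(- \frac{41}{2}\right) = -25584$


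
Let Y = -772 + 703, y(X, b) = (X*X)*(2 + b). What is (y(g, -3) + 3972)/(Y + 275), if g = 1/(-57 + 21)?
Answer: 5147711/266976 ≈ 19.282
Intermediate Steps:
g = -1/36 (g = 1/(-36) = -1/36 ≈ -0.027778)
y(X, b) = X**2*(2 + b)
Y = -69
(y(g, -3) + 3972)/(Y + 275) = ((-1/36)**2*(2 - 3) + 3972)/(-69 + 275) = ((1/1296)*(-1) + 3972)/206 = (-1/1296 + 3972)*(1/206) = (5147711/1296)*(1/206) = 5147711/266976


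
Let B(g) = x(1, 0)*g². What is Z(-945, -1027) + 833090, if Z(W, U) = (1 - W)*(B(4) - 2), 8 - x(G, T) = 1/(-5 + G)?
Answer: 956070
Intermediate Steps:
x(G, T) = 8 - 1/(-5 + G)
B(g) = 33*g²/4 (B(g) = ((-41 + 8*1)/(-5 + 1))*g² = ((-41 + 8)/(-4))*g² = (-¼*(-33))*g² = 33*g²/4)
Z(W, U) = 130 - 130*W (Z(W, U) = (1 - W)*((33/4)*4² - 2) = (1 - W)*((33/4)*16 - 2) = (1 - W)*(132 - 2) = (1 - W)*130 = 130 - 130*W)
Z(-945, -1027) + 833090 = (130 - 130*(-945)) + 833090 = (130 + 122850) + 833090 = 122980 + 833090 = 956070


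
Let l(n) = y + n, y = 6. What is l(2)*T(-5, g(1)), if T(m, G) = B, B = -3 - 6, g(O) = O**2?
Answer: -72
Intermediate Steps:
l(n) = 6 + n
B = -9
T(m, G) = -9
l(2)*T(-5, g(1)) = (6 + 2)*(-9) = 8*(-9) = -72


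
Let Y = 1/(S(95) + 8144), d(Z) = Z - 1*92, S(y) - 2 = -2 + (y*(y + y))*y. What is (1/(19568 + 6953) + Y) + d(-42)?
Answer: -6122843068301/45692871774 ≈ -134.00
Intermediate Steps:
S(y) = 2*y³ (S(y) = 2 + (-2 + (y*(y + y))*y) = 2 + (-2 + (y*(2*y))*y) = 2 + (-2 + (2*y²)*y) = 2 + (-2 + 2*y³) = 2*y³)
d(Z) = -92 + Z (d(Z) = Z - 92 = -92 + Z)
Y = 1/1722894 (Y = 1/(2*95³ + 8144) = 1/(2*857375 + 8144) = 1/(1714750 + 8144) = 1/1722894 ≈ 5.8042e-7)
(1/(19568 + 6953) + Y) + d(-42) = (1/(19568 + 6953) + 1/1722894) + (-92 - 42) = (1/26521 + 1/1722894) - 134 = 1749415/45692871774 - 134 = -6122843068301/45692871774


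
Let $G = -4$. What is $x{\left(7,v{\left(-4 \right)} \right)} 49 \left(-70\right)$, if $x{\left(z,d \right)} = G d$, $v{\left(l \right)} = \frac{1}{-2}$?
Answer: $-6860$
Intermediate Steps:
$v{\left(l \right)} = - \frac{1}{2}$
$x{\left(z,d \right)} = - 4 d$
$x{\left(7,v{\left(-4 \right)} \right)} 49 \left(-70\right) = \left(-4\right) \left(- \frac{1}{2}\right) 49 \left(-70\right) = 2 \cdot 49 \left(-70\right) = 98 \left(-70\right) = -6860$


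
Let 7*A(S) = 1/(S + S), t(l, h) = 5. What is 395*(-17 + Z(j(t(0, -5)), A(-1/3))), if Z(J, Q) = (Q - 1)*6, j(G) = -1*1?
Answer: -67150/7 ≈ -9592.9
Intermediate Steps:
A(S) = 1/(14*S) (A(S) = 1/(7*(S + S)) = 1/(7*((2*S))) = (1/(2*S))/7 = 1/(14*S))
j(G) = -1
Z(J, Q) = -6 + 6*Q (Z(J, Q) = (-1 + Q)*6 = -6 + 6*Q)
395*(-17 + Z(j(t(0, -5)), A(-1/3))) = 395*(-17 + (-6 + 6*(1/(14*((-1/3)))))) = 395*(-17 + (-6 + 6*(1/(14*((-1*⅓)))))) = 395*(-17 + (-6 + 6*(1/(14*(-⅓))))) = 395*(-17 + (-6 + 6*((1/14)*(-3)))) = 395*(-17 + (-6 + 6*(-3/14))) = 395*(-17 + (-6 - 9/7)) = 395*(-17 - 51/7) = 395*(-170/7) = -67150/7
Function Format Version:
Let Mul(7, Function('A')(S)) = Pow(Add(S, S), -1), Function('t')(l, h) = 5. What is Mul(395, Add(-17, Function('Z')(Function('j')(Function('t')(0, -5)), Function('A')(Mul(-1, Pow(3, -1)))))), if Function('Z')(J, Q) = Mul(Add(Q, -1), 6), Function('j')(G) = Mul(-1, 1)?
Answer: Rational(-67150, 7) ≈ -9592.9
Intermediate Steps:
Function('A')(S) = Mul(Rational(1, 14), Pow(S, -1)) (Function('A')(S) = Mul(Rational(1, 7), Pow(Add(S, S), -1)) = Mul(Rational(1, 7), Pow(Mul(2, S), -1)) = Mul(Rational(1, 7), Mul(Rational(1, 2), Pow(S, -1))) = Mul(Rational(1, 14), Pow(S, -1)))
Function('j')(G) = -1
Function('Z')(J, Q) = Add(-6, Mul(6, Q)) (Function('Z')(J, Q) = Mul(Add(-1, Q), 6) = Add(-6, Mul(6, Q)))
Mul(395, Add(-17, Function('Z')(Function('j')(Function('t')(0, -5)), Function('A')(Mul(-1, Pow(3, -1)))))) = Mul(395, Add(-17, Add(-6, Mul(6, Mul(Rational(1, 14), Pow(Mul(-1, Pow(3, -1)), -1)))))) = Mul(395, Add(-17, Add(-6, Mul(6, Mul(Rational(1, 14), Pow(Mul(-1, Rational(1, 3)), -1)))))) = Mul(395, Add(-17, Add(-6, Mul(6, Mul(Rational(1, 14), Pow(Rational(-1, 3), -1)))))) = Mul(395, Add(-17, Add(-6, Mul(6, Mul(Rational(1, 14), -3))))) = Mul(395, Add(-17, Add(-6, Mul(6, Rational(-3, 14))))) = Mul(395, Add(-17, Add(-6, Rational(-9, 7)))) = Mul(395, Add(-17, Rational(-51, 7))) = Mul(395, Rational(-170, 7)) = Rational(-67150, 7)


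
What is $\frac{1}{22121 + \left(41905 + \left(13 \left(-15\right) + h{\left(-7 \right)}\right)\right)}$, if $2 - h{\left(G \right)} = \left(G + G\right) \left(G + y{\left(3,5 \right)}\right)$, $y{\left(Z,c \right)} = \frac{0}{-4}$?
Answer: $\frac{1}{63735} \approx 1.569 \cdot 10^{-5}$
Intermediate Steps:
$y{\left(Z,c \right)} = 0$ ($y{\left(Z,c \right)} = 0 \left(- \frac{1}{4}\right) = 0$)
$h{\left(G \right)} = 2 - 2 G^{2}$ ($h{\left(G \right)} = 2 - \left(G + G\right) \left(G + 0\right) = 2 - 2 G G = 2 - 2 G^{2}$)
$\frac{1}{22121 + \left(41905 + \left(13 \left(-15\right) + h{\left(-7 \right)}\right)\right)} = \frac{1}{22121 + \left(41905 + \left(13 \left(-15\right) + \left(2 - 2 \left(-7\right)^{2}\right)\right)\right)} = \frac{1}{22121 + \left(41905 + \left(-195 + \left(2 - 98\right)\right)\right)} = \frac{1}{22121 + \left(41905 - 291\right)} = \frac{1}{22121 + 41614} = \frac{1}{63735}$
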